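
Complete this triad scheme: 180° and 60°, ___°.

300°

A triad places three hues 120° apart.
The full set through 60° is {60°, 180°, 300°}.
Given {60°, 180°}, the missing hue is 300°.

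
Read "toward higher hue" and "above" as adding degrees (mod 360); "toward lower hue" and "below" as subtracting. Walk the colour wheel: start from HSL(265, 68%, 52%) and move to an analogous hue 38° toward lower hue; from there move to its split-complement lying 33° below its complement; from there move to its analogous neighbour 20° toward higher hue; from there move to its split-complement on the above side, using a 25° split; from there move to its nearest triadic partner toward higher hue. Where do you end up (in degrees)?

359°

265 − 38 = 227°   (analog 38° ↓)
227 + 147 = 374 → 374 − 360 = 14°   (split-comp 33° ↓)
14 + 20 = 34°   (analog 20° ↑)
34 + 205 = 239°   (split-comp 25° ↑)
239 + 120 = 359°   (triadic ↑)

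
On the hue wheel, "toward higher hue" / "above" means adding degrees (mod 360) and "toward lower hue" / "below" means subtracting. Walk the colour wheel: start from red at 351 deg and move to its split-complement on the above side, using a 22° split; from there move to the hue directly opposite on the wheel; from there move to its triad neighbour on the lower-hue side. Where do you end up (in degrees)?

253°

+202° (split-comp 22° ↑): 351 + 202 = 553 → 553 − 360 = 193°
+180° (complement): 193 + 180 = 373 → 373 − 360 = 13°
−120° (triadic ↓): 13 − 120 = -107 → -107 + 360 = 253°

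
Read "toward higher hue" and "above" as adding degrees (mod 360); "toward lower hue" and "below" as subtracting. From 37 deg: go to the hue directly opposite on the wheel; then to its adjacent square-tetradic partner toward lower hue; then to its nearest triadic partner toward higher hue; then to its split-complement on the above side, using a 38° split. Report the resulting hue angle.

+180° (complement): 37 + 180 = 217°
−90° (square ↓): 217 − 90 = 127°
+120° (triadic ↑): 127 + 120 = 247°
+218° (split-comp 38° ↑): 247 + 218 = 465 → 465 − 360 = 105°

105°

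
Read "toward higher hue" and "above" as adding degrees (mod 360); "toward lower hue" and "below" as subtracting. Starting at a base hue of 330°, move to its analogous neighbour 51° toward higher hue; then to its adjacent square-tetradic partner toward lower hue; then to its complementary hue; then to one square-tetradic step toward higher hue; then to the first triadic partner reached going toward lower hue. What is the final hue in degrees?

analog 51° ↑ +51°: 330 + 51 = 381 → 381 − 360 = 21°
square ↓ −90°: 21 − 90 = -69 → -69 + 360 = 291°
complement +180°: 291 + 180 = 471 → 471 − 360 = 111°
square ↑ +90°: 111 + 90 = 201°
triadic ↓ −120°: 201 − 120 = 81°

81°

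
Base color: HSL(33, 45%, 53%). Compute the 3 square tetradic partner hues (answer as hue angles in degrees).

A square tetradic scheme places four hues every 90°.
33 + 90 = 123°
33 + 180 = 213°
33 + 270 = 303°

123°, 213°, 303°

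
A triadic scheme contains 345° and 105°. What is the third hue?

225°

A triad spaces three hues 120° apart.
The full set is {105°, 225°, 345°}.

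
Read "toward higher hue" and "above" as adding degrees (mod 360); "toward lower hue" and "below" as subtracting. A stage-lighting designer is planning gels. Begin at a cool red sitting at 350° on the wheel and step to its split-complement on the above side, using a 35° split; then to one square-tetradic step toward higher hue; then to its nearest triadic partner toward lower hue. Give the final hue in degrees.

split-comp 35° ↑ +215°: 350 + 215 = 565 → 565 − 360 = 205°
square ↑ +90°: 205 + 90 = 295°
triadic ↓ −120°: 295 − 120 = 175°

175°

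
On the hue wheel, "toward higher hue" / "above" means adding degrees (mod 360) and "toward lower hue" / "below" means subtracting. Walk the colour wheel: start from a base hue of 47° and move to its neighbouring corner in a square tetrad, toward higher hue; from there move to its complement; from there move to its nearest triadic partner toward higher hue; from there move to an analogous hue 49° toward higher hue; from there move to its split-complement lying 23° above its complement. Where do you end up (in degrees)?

329°

+90° (square ↑): 47 + 90 = 137°
+180° (complement): 137 + 180 = 317°
+120° (triadic ↑): 317 + 120 = 437 → 437 − 360 = 77°
+49° (analog 49° ↑): 77 + 49 = 126°
+203° (split-comp 23° ↑): 126 + 203 = 329°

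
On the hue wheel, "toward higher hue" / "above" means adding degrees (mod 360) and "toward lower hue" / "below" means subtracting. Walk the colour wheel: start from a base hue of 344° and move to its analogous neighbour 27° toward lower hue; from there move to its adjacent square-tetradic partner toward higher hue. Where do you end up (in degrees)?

344 − 27 = 317°   (analog 27° ↓)
317 + 90 = 407 → 407 − 360 = 47°   (square ↑)

47°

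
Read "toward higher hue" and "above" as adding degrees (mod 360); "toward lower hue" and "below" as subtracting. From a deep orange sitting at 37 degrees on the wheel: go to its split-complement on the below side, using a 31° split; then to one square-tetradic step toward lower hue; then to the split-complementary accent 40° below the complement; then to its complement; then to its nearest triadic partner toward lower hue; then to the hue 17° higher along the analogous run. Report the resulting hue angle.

+149° (split-comp 31° ↓): 37 + 149 = 186°
−90° (square ↓): 186 − 90 = 96°
+140° (split-comp 40° ↓): 96 + 140 = 236°
+180° (complement): 236 + 180 = 416 → 416 − 360 = 56°
−120° (triadic ↓): 56 − 120 = -64 → -64 + 360 = 296°
+17° (analog 17° ↑): 296 + 17 = 313°

313°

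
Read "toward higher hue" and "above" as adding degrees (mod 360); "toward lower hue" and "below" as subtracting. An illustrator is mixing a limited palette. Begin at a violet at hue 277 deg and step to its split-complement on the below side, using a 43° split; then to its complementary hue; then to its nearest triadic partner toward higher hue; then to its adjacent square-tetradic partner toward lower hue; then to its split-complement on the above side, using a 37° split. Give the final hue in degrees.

split-comp 43° ↓ +137°: 277 + 137 = 414 → 414 − 360 = 54°
complement +180°: 54 + 180 = 234°
triadic ↑ +120°: 234 + 120 = 354°
square ↓ −90°: 354 − 90 = 264°
split-comp 37° ↑ +217°: 264 + 217 = 481 → 481 − 360 = 121°

121°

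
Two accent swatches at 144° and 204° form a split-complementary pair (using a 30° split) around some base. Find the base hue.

The accents sit 30° either side of the complement, so the complement is their short-arc midpoint on the wheel.
Short-arc midpoint of 144° and 204°: 174°.
Base is 180° from the complement: 174 − 180 = -6 → -6 + 360 = 354°

354°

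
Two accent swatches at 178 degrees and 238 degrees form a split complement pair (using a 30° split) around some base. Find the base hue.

28°

The accents sit 30° either side of the complement, so the complement is their short-arc midpoint on the wheel.
Short-arc midpoint of 178° and 238°: 208°.
Base is 180° from the complement: 208 − 180 = 28°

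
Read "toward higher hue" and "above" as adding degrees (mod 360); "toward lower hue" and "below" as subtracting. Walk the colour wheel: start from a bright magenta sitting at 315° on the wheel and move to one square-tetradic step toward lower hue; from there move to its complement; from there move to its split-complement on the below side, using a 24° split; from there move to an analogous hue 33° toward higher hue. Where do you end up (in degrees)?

315 − 90 = 225°   (square ↓)
225 + 180 = 405 → 405 − 360 = 45°   (complement)
45 + 156 = 201°   (split-comp 24° ↓)
201 + 33 = 234°   (analog 33° ↑)

234°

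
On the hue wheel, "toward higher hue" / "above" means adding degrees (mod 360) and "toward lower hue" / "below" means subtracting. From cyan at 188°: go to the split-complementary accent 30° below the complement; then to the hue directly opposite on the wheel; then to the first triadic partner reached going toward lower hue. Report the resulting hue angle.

188 + 150 = 338°   (split-comp 30° ↓)
338 + 180 = 518 → 518 − 360 = 158°   (complement)
158 − 120 = 38°   (triadic ↓)

38°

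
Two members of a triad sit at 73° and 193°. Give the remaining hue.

313°

A triad spaces three hues 120° apart.
The full set is {73°, 193°, 313°}.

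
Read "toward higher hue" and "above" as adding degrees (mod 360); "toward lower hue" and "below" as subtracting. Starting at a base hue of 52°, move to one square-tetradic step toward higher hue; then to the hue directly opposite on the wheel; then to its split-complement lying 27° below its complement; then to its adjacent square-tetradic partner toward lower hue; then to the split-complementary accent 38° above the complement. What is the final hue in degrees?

+90° (square ↑): 52 + 90 = 142°
+180° (complement): 142 + 180 = 322°
+153° (split-comp 27° ↓): 322 + 153 = 475 → 475 − 360 = 115°
−90° (square ↓): 115 − 90 = 25°
+218° (split-comp 38° ↑): 25 + 218 = 243°

243°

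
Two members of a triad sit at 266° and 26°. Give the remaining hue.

146°

A triad spaces three hues 120° apart.
The full set is {26°, 146°, 266°}.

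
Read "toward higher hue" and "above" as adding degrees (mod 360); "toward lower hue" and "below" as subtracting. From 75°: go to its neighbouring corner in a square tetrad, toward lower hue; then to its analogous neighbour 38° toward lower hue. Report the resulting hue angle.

307°

square ↓ −90°: 75 − 90 = -15 → -15 + 360 = 345°
analog 38° ↓ −38°: 345 − 38 = 307°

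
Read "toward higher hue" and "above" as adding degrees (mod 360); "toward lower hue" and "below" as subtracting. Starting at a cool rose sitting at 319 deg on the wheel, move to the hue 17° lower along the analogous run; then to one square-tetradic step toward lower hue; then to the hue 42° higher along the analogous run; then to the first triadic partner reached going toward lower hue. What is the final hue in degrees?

319 − 17 = 302°   (analog 17° ↓)
302 − 90 = 212°   (square ↓)
212 + 42 = 254°   (analog 42° ↑)
254 − 120 = 134°   (triadic ↓)

134°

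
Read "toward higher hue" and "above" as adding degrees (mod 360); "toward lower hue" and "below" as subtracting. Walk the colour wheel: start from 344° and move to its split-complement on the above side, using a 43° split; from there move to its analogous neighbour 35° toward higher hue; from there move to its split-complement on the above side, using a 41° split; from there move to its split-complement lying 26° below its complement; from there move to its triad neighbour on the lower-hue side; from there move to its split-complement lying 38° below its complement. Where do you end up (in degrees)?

split-comp 43° ↑ +223°: 344 + 223 = 567 → 567 − 360 = 207°
analog 35° ↑ +35°: 207 + 35 = 242°
split-comp 41° ↑ +221°: 242 + 221 = 463 → 463 − 360 = 103°
split-comp 26° ↓ +154°: 103 + 154 = 257°
triadic ↓ −120°: 257 − 120 = 137°
split-comp 38° ↓ +142°: 137 + 142 = 279°

279°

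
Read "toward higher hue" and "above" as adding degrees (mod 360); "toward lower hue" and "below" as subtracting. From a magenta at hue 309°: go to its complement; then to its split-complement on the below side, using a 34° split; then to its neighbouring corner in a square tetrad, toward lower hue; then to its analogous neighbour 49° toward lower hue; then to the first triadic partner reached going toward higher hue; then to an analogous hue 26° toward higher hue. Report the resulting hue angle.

282°

+180° (complement): 309 + 180 = 489 → 489 − 360 = 129°
+146° (split-comp 34° ↓): 129 + 146 = 275°
−90° (square ↓): 275 − 90 = 185°
−49° (analog 49° ↓): 185 − 49 = 136°
+120° (triadic ↑): 136 + 120 = 256°
+26° (analog 26° ↑): 256 + 26 = 282°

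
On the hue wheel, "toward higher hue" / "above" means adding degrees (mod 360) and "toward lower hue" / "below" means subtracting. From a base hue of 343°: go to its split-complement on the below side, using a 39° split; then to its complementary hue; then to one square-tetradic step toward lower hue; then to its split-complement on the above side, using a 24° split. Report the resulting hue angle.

58°

+141° (split-comp 39° ↓): 343 + 141 = 484 → 484 − 360 = 124°
+180° (complement): 124 + 180 = 304°
−90° (square ↓): 304 − 90 = 214°
+204° (split-comp 24° ↑): 214 + 204 = 418 → 418 − 360 = 58°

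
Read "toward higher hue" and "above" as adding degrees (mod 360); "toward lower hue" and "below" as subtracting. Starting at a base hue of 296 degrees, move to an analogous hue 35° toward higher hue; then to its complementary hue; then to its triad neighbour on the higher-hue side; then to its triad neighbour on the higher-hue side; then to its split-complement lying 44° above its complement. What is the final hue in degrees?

255°

296 + 35 = 331°   (analog 35° ↑)
331 + 180 = 511 → 511 − 360 = 151°   (complement)
151 + 120 = 271°   (triadic ↑)
271 + 120 = 391 → 391 − 360 = 31°   (triadic ↑)
31 + 224 = 255°   (split-comp 44° ↑)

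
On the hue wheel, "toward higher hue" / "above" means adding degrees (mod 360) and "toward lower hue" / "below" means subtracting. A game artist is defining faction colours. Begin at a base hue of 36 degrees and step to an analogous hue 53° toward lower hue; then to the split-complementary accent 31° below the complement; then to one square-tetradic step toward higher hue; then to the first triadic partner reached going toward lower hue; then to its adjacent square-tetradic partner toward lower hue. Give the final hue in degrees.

36 − 53 = -17 → -17 + 360 = 343°   (analog 53° ↓)
343 + 149 = 492 → 492 − 360 = 132°   (split-comp 31° ↓)
132 + 90 = 222°   (square ↑)
222 − 120 = 102°   (triadic ↓)
102 − 90 = 12°   (square ↓)

12°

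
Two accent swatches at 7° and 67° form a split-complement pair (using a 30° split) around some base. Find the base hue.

217°

The accents sit 30° either side of the complement, so the complement is their short-arc midpoint on the wheel.
Short-arc midpoint of 7° and 67°: 37°.
Base is 180° from the complement: 37 − 180 = -143 → -143 + 360 = 217°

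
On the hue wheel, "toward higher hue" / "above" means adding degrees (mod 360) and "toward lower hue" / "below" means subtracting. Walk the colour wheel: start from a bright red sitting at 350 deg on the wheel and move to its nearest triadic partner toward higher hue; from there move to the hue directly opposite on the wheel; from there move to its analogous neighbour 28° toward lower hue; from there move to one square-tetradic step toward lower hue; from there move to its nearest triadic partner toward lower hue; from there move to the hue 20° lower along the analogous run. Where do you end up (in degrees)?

350 + 120 = 470 → 470 − 360 = 110°   (triadic ↑)
110 + 180 = 290°   (complement)
290 − 28 = 262°   (analog 28° ↓)
262 − 90 = 172°   (square ↓)
172 − 120 = 52°   (triadic ↓)
52 − 20 = 32°   (analog 20° ↓)

32°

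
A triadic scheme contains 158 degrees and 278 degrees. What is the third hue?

38°

A triad spaces three hues 120° apart.
The full set is {38°, 158°, 278°}.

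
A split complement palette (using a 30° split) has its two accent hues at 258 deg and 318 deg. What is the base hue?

The accents sit 30° either side of the complement, so the complement is their short-arc midpoint on the wheel.
Short-arc midpoint of 258° and 318°: 288°.
Base is 180° from the complement: 288 − 180 = 108°

108°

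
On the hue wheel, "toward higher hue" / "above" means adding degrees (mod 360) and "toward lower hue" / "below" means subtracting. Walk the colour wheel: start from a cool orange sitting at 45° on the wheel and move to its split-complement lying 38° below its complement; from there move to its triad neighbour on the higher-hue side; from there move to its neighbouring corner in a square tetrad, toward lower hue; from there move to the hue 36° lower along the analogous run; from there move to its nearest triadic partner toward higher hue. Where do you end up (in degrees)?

+142° (split-comp 38° ↓): 45 + 142 = 187°
+120° (triadic ↑): 187 + 120 = 307°
−90° (square ↓): 307 − 90 = 217°
−36° (analog 36° ↓): 217 − 36 = 181°
+120° (triadic ↑): 181 + 120 = 301°

301°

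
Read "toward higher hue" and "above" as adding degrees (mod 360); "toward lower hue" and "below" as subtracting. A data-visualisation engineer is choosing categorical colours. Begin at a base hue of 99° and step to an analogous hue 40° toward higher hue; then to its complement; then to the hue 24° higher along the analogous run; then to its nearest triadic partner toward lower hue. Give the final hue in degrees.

223°

+40° (analog 40° ↑): 99 + 40 = 139°
+180° (complement): 139 + 180 = 319°
+24° (analog 24° ↑): 319 + 24 = 343°
−120° (triadic ↓): 343 − 120 = 223°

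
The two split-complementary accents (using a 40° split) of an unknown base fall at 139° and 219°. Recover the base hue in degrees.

The accents sit 40° either side of the complement, so the complement is their short-arc midpoint on the wheel.
Short-arc midpoint of 139° and 219°: 179°.
Base is 180° from the complement: 179 − 180 = -1 → -1 + 360 = 359°

359°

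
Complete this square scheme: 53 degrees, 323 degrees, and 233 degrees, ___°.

143°

A square tetradic scheme places four hues every 90°.
The full set through 53° is {53°, 143°, 233°, 323°}.
Given {53°, 233°, 323°}, the missing hue is 143°.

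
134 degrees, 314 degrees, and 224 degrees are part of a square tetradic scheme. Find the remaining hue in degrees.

A square tetradic scheme places four hues every 90°.
The full set through 134° is {44°, 134°, 224°, 314°}.
Given {134°, 224°, 314°}, the missing hue is 44°.

44°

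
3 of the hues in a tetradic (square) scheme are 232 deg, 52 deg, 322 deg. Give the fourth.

142°

A square tetradic scheme places four hues every 90°.
The full set through 52° is {52°, 142°, 232°, 322°}.
Given {52°, 232°, 322°}, the missing hue is 142°.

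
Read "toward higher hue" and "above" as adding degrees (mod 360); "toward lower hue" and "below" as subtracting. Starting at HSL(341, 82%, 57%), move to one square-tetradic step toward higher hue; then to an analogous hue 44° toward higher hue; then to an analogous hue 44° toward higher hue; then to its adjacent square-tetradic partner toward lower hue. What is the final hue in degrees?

69°

341 + 90 = 431 → 431 − 360 = 71°   (square ↑)
71 + 44 = 115°   (analog 44° ↑)
115 + 44 = 159°   (analog 44° ↑)
159 − 90 = 69°   (square ↓)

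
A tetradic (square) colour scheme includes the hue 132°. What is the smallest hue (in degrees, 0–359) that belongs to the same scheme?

42°

A square tetradic scheme places four hues every 90°.
The full set through 132° is {42°, 132°, 222°, 312°}.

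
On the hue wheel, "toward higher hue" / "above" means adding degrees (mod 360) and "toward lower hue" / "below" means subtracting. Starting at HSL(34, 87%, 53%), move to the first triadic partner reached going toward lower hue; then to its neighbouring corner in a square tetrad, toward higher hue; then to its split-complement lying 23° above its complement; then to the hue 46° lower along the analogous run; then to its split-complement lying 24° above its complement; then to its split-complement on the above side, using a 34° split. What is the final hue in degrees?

219°

−120° (triadic ↓): 34 − 120 = -86 → -86 + 360 = 274°
+90° (square ↑): 274 + 90 = 364 → 364 − 360 = 4°
+203° (split-comp 23° ↑): 4 + 203 = 207°
−46° (analog 46° ↓): 207 − 46 = 161°
+204° (split-comp 24° ↑): 161 + 204 = 365 → 365 − 360 = 5°
+214° (split-comp 34° ↑): 5 + 214 = 219°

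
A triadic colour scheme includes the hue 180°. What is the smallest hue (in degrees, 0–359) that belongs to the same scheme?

60°

A triad places three hues 120° apart.
The full set through 180° is {60°, 180°, 300°}.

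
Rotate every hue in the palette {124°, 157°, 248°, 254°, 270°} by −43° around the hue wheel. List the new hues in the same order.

124 − 43 = 81°
157 − 43 = 114°
248 − 43 = 205°
254 − 43 = 211°
270 − 43 = 227°

81°, 114°, 205°, 211°, 227°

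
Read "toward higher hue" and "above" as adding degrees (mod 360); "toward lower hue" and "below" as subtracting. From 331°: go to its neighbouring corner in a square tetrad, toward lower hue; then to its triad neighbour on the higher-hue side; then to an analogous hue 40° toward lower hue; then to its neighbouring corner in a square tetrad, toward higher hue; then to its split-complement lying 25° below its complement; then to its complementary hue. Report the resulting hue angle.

26°

square ↓ −90°: 331 − 90 = 241°
triadic ↑ +120°: 241 + 120 = 361 → 361 − 360 = 1°
analog 40° ↓ −40°: 1 − 40 = -39 → -39 + 360 = 321°
square ↑ +90°: 321 + 90 = 411 → 411 − 360 = 51°
split-comp 25° ↓ +155°: 51 + 155 = 206°
complement +180°: 206 + 180 = 386 → 386 − 360 = 26°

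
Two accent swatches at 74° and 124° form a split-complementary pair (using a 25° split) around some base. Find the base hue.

The accents sit 25° either side of the complement, so the complement is their short-arc midpoint on the wheel.
Short-arc midpoint of 74° and 124°: 99°.
Base is 180° from the complement: 99 − 180 = -81 → -81 + 360 = 279°

279°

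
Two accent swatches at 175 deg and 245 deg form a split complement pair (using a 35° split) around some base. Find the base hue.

The accents sit 35° either side of the complement, so the complement is their short-arc midpoint on the wheel.
Short-arc midpoint of 175° and 245°: 210°.
Base is 180° from the complement: 210 − 180 = 30°

30°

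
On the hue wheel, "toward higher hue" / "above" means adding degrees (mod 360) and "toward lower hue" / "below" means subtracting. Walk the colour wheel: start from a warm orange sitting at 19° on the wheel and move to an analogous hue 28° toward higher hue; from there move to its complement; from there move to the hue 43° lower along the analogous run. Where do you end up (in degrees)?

analog 28° ↑ +28°: 19 + 28 = 47°
complement +180°: 47 + 180 = 227°
analog 43° ↓ −43°: 227 − 43 = 184°

184°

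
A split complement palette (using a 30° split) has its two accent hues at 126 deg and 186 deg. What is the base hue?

336°

The accents sit 30° either side of the complement, so the complement is their short-arc midpoint on the wheel.
Short-arc midpoint of 126° and 186°: 156°.
Base is 180° from the complement: 156 − 180 = -24 → -24 + 360 = 336°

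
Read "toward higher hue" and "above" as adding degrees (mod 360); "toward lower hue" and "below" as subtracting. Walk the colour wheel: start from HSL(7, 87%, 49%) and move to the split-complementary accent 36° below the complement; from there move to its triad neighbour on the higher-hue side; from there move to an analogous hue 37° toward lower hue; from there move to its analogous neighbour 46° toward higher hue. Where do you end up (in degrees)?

split-comp 36° ↓ +144°: 7 + 144 = 151°
triadic ↑ +120°: 151 + 120 = 271°
analog 37° ↓ −37°: 271 − 37 = 234°
analog 46° ↑ +46°: 234 + 46 = 280°

280°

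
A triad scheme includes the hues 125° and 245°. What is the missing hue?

A triad places three hues 120° apart.
The full set through 125° is {5°, 125°, 245°}.
Given {125°, 245°}, the missing hue is 5°.

5°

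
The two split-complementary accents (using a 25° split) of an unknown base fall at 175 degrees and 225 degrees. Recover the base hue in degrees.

20°

The accents sit 25° either side of the complement, so the complement is their short-arc midpoint on the wheel.
Short-arc midpoint of 175° and 225°: 200°.
Base is 180° from the complement: 200 − 180 = 20°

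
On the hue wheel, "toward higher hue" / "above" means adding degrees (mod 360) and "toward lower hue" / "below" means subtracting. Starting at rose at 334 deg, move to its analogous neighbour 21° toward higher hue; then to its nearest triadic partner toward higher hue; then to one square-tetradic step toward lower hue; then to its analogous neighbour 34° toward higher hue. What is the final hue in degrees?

59°

334 + 21 = 355°   (analog 21° ↑)
355 + 120 = 475 → 475 − 360 = 115°   (triadic ↑)
115 − 90 = 25°   (square ↓)
25 + 34 = 59°   (analog 34° ↑)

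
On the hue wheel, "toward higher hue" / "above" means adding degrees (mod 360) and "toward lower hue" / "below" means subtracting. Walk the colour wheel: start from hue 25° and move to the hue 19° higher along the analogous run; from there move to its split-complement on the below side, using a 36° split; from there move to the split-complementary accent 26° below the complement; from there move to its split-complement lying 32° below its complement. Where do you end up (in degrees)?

+19° (analog 19° ↑): 25 + 19 = 44°
+144° (split-comp 36° ↓): 44 + 144 = 188°
+154° (split-comp 26° ↓): 188 + 154 = 342°
+148° (split-comp 32° ↓): 342 + 148 = 490 → 490 − 360 = 130°

130°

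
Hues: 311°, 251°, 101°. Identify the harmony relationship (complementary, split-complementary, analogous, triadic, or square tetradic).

split-complementary

Sort the hues: 101°, 251°, 311°.
Successive gaps around the wheel: 150°, 60°, 150°.
Two 150° gaps and one 60° gap — a base hue opposite a pair of accents 30° either side of its complement — is the split-complementary pattern.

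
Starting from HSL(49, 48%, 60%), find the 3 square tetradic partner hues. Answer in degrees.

139°, 229° and 319°

A square tetradic scheme places four hues every 90°.
49 + 90 = 139°
49 + 180 = 229°
49 + 270 = 319°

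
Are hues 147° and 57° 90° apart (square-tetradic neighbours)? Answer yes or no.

Angular distance: |147 − 57| = 90 = 90°.
90° apart (square-tetradic neighbours) requires 90°.

yes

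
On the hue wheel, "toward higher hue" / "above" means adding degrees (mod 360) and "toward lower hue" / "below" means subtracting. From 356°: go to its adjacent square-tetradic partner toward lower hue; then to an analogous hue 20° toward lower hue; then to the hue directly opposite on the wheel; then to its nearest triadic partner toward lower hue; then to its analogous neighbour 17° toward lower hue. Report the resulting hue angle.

356 − 90 = 266°   (square ↓)
266 − 20 = 246°   (analog 20° ↓)
246 + 180 = 426 → 426 − 360 = 66°   (complement)
66 − 120 = -54 → -54 + 360 = 306°   (triadic ↓)
306 − 17 = 289°   (analog 17° ↓)

289°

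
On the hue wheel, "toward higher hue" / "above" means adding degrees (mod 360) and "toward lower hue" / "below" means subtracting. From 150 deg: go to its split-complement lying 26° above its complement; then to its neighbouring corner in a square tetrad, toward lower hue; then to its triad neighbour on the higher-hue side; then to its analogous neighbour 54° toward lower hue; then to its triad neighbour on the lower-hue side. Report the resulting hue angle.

150 + 206 = 356°   (split-comp 26° ↑)
356 − 90 = 266°   (square ↓)
266 + 120 = 386 → 386 − 360 = 26°   (triadic ↑)
26 − 54 = -28 → -28 + 360 = 332°   (analog 54° ↓)
332 − 120 = 212°   (triadic ↓)

212°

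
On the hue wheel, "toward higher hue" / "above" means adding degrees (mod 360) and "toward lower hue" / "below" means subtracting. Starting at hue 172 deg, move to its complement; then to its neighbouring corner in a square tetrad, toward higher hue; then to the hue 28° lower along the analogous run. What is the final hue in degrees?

54°

complement +180°: 172 + 180 = 352°
square ↑ +90°: 352 + 90 = 442 → 442 − 360 = 82°
analog 28° ↓ −28°: 82 − 28 = 54°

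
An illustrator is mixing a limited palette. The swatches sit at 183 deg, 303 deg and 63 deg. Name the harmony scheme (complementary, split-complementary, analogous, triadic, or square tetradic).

Sort the hues: 63°, 183°, 303°.
Successive gaps around the wheel: 120°, 120°, 120°.
Three hues equally spaced 120° apart form a triad.

triadic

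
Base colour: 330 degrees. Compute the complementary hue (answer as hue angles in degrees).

The complement sits 180° across the wheel.
330 + 180 = 510 → 510 − 360 = 150°

150°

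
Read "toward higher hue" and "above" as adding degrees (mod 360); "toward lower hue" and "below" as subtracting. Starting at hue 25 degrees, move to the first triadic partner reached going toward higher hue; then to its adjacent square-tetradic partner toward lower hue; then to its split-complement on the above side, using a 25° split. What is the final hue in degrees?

260°

+120° (triadic ↑): 25 + 120 = 145°
−90° (square ↓): 145 − 90 = 55°
+205° (split-comp 25° ↑): 55 + 205 = 260°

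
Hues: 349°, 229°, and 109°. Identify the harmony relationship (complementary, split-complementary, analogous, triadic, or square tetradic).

Sort the hues: 109°, 229°, 349°.
Successive gaps around the wheel: 120°, 120°, 120°.
Three hues equally spaced 120° apart form a triad.

triadic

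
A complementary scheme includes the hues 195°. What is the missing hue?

15°

The complement sits 180° across the wheel.
The full set through 195° is {15°, 195°}.
Given {195°}, the missing hue is 15°.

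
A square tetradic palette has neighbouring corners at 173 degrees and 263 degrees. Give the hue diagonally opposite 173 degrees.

353°

A square tetradic scheme places four hues 90° apart; opposite corners are 180° apart.
173 + 180 = 353°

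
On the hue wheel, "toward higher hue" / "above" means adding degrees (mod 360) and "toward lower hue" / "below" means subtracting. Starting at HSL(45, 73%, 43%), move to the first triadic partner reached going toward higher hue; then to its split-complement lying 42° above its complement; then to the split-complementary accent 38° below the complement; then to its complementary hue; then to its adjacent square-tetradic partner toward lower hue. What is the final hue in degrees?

259°

45 + 120 = 165°   (triadic ↑)
165 + 222 = 387 → 387 − 360 = 27°   (split-comp 42° ↑)
27 + 142 = 169°   (split-comp 38° ↓)
169 + 180 = 349°   (complement)
349 − 90 = 259°   (square ↓)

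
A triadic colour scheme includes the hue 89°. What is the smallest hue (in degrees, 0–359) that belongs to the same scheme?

A triad places three hues 120° apart.
The full set through 89° is {89°, 209°, 329°}.

89°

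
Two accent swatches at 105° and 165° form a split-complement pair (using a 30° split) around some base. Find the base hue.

315°

The accents sit 30° either side of the complement, so the complement is their short-arc midpoint on the wheel.
Short-arc midpoint of 105° and 165°: 135°.
Base is 180° from the complement: 135 − 180 = -45 → -45 + 360 = 315°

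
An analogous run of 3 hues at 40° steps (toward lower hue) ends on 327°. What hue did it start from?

2 steps of 40° (toward lower hue) give a net shift of −80°.
Start = end − shift: 327 + 80 = 407 → 407 − 360 = 47°

47°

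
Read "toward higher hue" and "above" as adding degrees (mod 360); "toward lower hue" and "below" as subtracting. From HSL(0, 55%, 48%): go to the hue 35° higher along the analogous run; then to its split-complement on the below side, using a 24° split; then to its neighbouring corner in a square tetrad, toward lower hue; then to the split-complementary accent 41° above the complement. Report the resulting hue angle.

322°

+35° (analog 35° ↑): 0 + 35 = 35°
+156° (split-comp 24° ↓): 35 + 156 = 191°
−90° (square ↓): 191 − 90 = 101°
+221° (split-comp 41° ↑): 101 + 221 = 322°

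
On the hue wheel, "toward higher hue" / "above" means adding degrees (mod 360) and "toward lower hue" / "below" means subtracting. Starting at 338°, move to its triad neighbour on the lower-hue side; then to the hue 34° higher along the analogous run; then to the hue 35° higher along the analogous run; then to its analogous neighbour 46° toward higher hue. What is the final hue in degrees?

333°

triadic ↓ −120°: 338 − 120 = 218°
analog 34° ↑ +34°: 218 + 34 = 252°
analog 35° ↑ +35°: 252 + 35 = 287°
analog 46° ↑ +46°: 287 + 46 = 333°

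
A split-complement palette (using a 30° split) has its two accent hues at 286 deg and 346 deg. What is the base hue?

136°

The accents sit 30° either side of the complement, so the complement is their short-arc midpoint on the wheel.
Short-arc midpoint of 286° and 346°: 316°.
Base is 180° from the complement: 316 − 180 = 136°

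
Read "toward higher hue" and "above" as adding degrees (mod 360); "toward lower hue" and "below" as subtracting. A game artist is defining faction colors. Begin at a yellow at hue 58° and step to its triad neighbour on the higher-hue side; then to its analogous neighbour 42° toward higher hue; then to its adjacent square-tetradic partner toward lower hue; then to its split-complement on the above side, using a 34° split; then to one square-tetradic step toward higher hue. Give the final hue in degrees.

58 + 120 = 178°   (triadic ↑)
178 + 42 = 220°   (analog 42° ↑)
220 − 90 = 130°   (square ↓)
130 + 214 = 344°   (split-comp 34° ↑)
344 + 90 = 434 → 434 − 360 = 74°   (square ↑)

74°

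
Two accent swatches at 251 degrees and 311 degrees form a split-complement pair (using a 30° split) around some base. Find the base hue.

The accents sit 30° either side of the complement, so the complement is their short-arc midpoint on the wheel.
Short-arc midpoint of 251° and 311°: 281°.
Base is 180° from the complement: 281 − 180 = 101°

101°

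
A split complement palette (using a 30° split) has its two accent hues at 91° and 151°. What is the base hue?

301°

The accents sit 30° either side of the complement, so the complement is their short-arc midpoint on the wheel.
Short-arc midpoint of 91° and 151°: 121°.
Base is 180° from the complement: 121 − 180 = -59 → -59 + 360 = 301°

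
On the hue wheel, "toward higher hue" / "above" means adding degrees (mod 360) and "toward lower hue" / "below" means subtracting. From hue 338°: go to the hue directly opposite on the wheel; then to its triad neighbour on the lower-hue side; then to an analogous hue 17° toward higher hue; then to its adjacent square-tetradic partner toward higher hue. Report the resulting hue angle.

145°

338 + 180 = 518 → 518 − 360 = 158°   (complement)
158 − 120 = 38°   (triadic ↓)
38 + 17 = 55°   (analog 17° ↑)
55 + 90 = 145°   (square ↑)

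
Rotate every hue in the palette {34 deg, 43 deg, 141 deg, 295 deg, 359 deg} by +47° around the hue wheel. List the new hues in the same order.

81°, 90°, 188°, 342°, 46°

34 + 47 = 81°
43 + 47 = 90°
141 + 47 = 188°
295 + 47 = 342°
359 + 47 = 406 → 406 − 360 = 46°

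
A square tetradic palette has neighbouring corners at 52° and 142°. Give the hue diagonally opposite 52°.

232°

A square tetradic scheme places four hues 90° apart; opposite corners are 180° apart.
52 + 180 = 232°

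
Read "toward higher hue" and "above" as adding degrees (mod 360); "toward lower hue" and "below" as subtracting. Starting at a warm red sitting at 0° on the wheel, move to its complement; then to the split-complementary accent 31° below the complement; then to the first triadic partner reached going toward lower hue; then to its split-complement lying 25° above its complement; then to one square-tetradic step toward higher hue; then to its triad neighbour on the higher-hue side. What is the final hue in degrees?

0 + 180 = 180°   (complement)
180 + 149 = 329°   (split-comp 31° ↓)
329 − 120 = 209°   (triadic ↓)
209 + 205 = 414 → 414 − 360 = 54°   (split-comp 25° ↑)
54 + 90 = 144°   (square ↑)
144 + 120 = 264°   (triadic ↑)

264°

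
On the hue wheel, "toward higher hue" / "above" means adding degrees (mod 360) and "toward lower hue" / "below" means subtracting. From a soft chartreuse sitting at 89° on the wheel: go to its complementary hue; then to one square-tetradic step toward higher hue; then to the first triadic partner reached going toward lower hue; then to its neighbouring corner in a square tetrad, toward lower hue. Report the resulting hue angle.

149°

89 + 180 = 269°   (complement)
269 + 90 = 359°   (square ↑)
359 − 120 = 239°   (triadic ↓)
239 − 90 = 149°   (square ↓)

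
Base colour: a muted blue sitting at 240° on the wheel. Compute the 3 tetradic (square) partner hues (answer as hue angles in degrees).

A square tetradic scheme places four hues every 90°.
240 + 90 = 330°
240 + 180 = 420 → 420 − 360 = 60°
240 + 270 = 510 → 510 − 360 = 150°

330°, 60° and 150°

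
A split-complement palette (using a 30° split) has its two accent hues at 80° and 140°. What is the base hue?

290°

The accents sit 30° either side of the complement, so the complement is their short-arc midpoint on the wheel.
Short-arc midpoint of 80° and 140°: 110°.
Base is 180° from the complement: 110 − 180 = -70 → -70 + 360 = 290°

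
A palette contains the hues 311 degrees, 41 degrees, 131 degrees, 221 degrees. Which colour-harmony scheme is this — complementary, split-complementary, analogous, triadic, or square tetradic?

Sort the hues: 41°, 131°, 221°, 311°.
Successive gaps around the wheel: 90°, 90°, 90°, 90°.
Four hues every 90° form a square tetradic scheme.

square tetradic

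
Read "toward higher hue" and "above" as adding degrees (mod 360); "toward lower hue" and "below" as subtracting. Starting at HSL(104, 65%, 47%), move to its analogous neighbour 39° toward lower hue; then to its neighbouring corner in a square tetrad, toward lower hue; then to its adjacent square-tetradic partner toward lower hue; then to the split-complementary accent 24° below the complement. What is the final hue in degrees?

analog 39° ↓ −39°: 104 − 39 = 65°
square ↓ −90°: 65 − 90 = -25 → -25 + 360 = 335°
square ↓ −90°: 335 − 90 = 245°
split-comp 24° ↓ +156°: 245 + 156 = 401 → 401 − 360 = 41°

41°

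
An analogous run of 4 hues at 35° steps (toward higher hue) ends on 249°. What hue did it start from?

3 steps of 35° (toward higher hue) give a net shift of +105°.
Start = end − shift: 249 − 105 = 144°

144°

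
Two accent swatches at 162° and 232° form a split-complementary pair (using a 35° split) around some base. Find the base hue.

17°

The accents sit 35° either side of the complement, so the complement is their short-arc midpoint on the wheel.
Short-arc midpoint of 162° and 232°: 197°.
Base is 180° from the complement: 197 − 180 = 17°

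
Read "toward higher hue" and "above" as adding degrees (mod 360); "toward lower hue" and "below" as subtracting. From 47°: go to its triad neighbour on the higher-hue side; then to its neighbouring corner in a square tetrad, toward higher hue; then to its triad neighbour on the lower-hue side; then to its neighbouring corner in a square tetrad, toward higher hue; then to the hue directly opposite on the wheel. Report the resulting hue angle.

+120° (triadic ↑): 47 + 120 = 167°
+90° (square ↑): 167 + 90 = 257°
−120° (triadic ↓): 257 − 120 = 137°
+90° (square ↑): 137 + 90 = 227°
+180° (complement): 227 + 180 = 407 → 407 − 360 = 47°

47°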